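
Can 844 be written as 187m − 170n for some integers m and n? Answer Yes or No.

gcd(187, 170): 187 = 1·170 + 17; 170 = 10·17 + 0 → 17
17 does not divide 844, so a solution does not exist.

No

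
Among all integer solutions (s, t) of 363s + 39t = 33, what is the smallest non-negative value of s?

gcd(363, 39) = 3 (Euclid: 363 = 9·39 + 12; 39 = 3·12 + 3; 12 = 4·3 + 0), and 3 | 33.
Extended Euclid: 363·(-3) + 39·(28) = 3. Scale by 11: s₀ = -33.
General solution s = s₀ + 13k; reducing mod 13 gives s = 6 (and t = -55).

6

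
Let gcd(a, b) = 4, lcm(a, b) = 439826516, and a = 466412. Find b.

a·b = gcd·lcm = 4·439826516 = 1759306064, so b = 1759306064/466412 = 3772.

3772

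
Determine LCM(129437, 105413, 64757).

149024571773

lcm(129437, 105413) = 129437·105413/gcd = 13644342481/77 = 177199253
lcm(177199253, 64757) = 177199253·64757/gcd = 11474892026521/77 = 149024571773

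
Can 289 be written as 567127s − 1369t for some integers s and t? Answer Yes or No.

Yes

gcd(567127, 1369): 567127 = 414·1369 + 361; 1369 = 3·361 + 286; 361 = 1·286 + 75; 286 = 3·75 + 61; 75 = 1·61 + 14; 61 = 4·14 + 5; 14 = 2·5 + 4; 5 = 1·4 + 1; 4 = 4·1 + 0 → 1
1 divides 289, so a solution exists.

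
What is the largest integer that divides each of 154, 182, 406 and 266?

14

154 = 2 · 7 · 11; 182 = 2 · 7 · 13; 406 = 2 · 7 · 29; 266 = 2 · 7 · 19
gcd takes min exponent of each prime: 2 · 7 = 14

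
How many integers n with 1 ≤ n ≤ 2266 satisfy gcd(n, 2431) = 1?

1790

2431 = 11·13·17. Inclusion–exclusion on these primes:
2266 − ⌊2266/11⌋ − ⌊2266/13⌋ − ⌊2266/17⌋ + ⌊2266/143⌋ + ⌊2266/187⌋ + ⌊2266/221⌋ − ⌊2266/2431⌋ = 1790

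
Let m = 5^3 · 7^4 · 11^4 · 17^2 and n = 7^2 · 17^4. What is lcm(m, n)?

367002142170125

max exponent per prime: 5^3 · 7^4 · 11^4 · 17^4 = 367002142170125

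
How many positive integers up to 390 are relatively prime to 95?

296

95 = 5·19. Inclusion–exclusion on these primes:
390 − ⌊390/5⌋ − ⌊390/19⌋ + ⌊390/95⌋ = 296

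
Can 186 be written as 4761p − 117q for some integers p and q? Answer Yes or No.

No

gcd(4761, 117): 4761 = 40·117 + 81; 117 = 1·81 + 36; 81 = 2·36 + 9; 36 = 4·9 + 0 → 9
9 does not divide 186, so a solution does not exist.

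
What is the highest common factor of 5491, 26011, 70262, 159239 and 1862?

gcd(5491, 26011): 26011 = 4·5491 + 4047; 5491 = 1·4047 + 1444; 4047 = 2·1444 + 1159; 1444 = 1·1159 + 285; 1159 = 4·285 + 19; 285 = 15·19 + 0 → 19
gcd(19, 70262): 70262 = 3698·19 + 0 → 19
gcd(19, 159239): 159239 = 8381·19 + 0 → 19
gcd(19, 1862): 1862 = 98·19 + 0 → 19

19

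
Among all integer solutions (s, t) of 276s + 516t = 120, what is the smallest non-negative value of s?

21

Reduce mod 516: 276s ≡ 120 (mod 516). With g = gcd(276, 516) = 12 dividing 120, divide through: 23s ≡ 10 (mod 43).
Since gcd(23, 43) = 1, s ≡ 10·(23)⁻¹ ≡ 21 (mod 43). Smallest non-negative: 21.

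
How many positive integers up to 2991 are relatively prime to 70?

1026

Prime factors of 70: 2, 5, 7. Count integers ≤ 2991 divisible by none of them.
By inclusion–exclusion: 2991 − ⌊2991/2⌋ − ⌊2991/5⌋ − ⌊2991/7⌋ + ⌊2991/10⌋ + ⌊2991/14⌋ + ⌊2991/35⌋ − ⌊2991/70⌋ = 1026.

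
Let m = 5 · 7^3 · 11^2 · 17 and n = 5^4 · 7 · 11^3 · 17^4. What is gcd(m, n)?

min exponent per shared prime: 5 · 7 · 11^2 · 17 = 71995

71995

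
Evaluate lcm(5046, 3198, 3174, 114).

27032345418

5046 = 2 · 3 · 29²; 3198 = 2 · 3 · 13 · 41; 3174 = 2 · 3 · 23²; 114 = 2 · 3 · 19
lcm takes max exponent of each prime: 2 · 3 · 13 · 19 · 23² · 29² · 41 = 27032345418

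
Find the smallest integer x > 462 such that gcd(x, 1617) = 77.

1617 = 77·21. Any x with gcd(x, 1617) = 77 is a multiple of 77, say 77s, with s coprime to 21.
Need s > 462/77, so s ≥ 7. First s ≥ 7 with gcd(s, 21) = 1 is s = 8. Thus x = 77·8 = 616.

616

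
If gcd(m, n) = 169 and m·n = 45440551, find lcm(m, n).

268879

gcd·lcm = product, so lcm = 45440551/169 = 268879.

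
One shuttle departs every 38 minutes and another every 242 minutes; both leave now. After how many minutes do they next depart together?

4598

gcd first: 242 = 6·38 + 14; 38 = 2·14 + 10; 14 = 1·10 + 4; 10 = 2·4 + 2; 4 = 2·2 + 0 → gcd = 2
lcm = 38·242/gcd = 9196/2 = 4598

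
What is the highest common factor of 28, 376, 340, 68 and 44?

4

gcd(28, 376): 376 = 13·28 + 12; 28 = 2·12 + 4; 12 = 3·4 + 0 → 4
gcd(4, 340): 340 = 85·4 + 0 → 4
gcd(4, 68): 68 = 17·4 + 0 → 4
gcd(4, 44): 44 = 11·4 + 0 → 4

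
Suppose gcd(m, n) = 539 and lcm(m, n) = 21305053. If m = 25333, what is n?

Using mn = gcd(m,n)·lcm(m,n) = 539·21305053 = 11483423567, we get n = 11483423567/25333 = 453299.

453299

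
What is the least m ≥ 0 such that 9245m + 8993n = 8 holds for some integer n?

1142

Reduce mod 8993: 9245m ≡ 8 (mod 8993). With g = gcd(9245, 8993) = 1 dividing 8, divide through: 9245m ≡ 8 (mod 8993).
Since gcd(9245, 8993) = 1, m ≡ 8·(9245)⁻¹ ≡ 1142 (mod 8993). Smallest non-negative: 1142.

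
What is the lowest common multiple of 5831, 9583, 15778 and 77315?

lcm(5831, 9583) = 5831·9583/gcd = 55878473/7 = 7982639
lcm(7982639, 15778) = 7982639·15778/gcd = 125950078142/343 = 367201394
lcm(367201394, 77315) = 367201394·77315/gcd = 28390175777110/7 = 4055739396730

4055739396730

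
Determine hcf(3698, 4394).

Euclid: 4394 = 1·3698 + 696; 3698 = 5·696 + 218; 696 = 3·218 + 42; 218 = 5·42 + 8; 42 = 5·8 + 2; 8 = 4·2 + 0. Last nonzero remainder: 2.

2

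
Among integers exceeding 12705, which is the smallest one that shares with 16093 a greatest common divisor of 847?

16093 = 847·19. Any x with gcd(x, 16093) = 847 is a multiple of 847, say 847s, with s coprime to 19.
Need s > 12705/847, so s ≥ 16. First s ≥ 16 with gcd(s, 19) = 1 is s = 16. Thus x = 847·16 = 13552.

13552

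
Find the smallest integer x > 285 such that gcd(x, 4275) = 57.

399

4275 = 57·75. Any x with gcd(x, 4275) = 57 is a multiple of 57, say 57s, with s coprime to 75.
Need s > 285/57, so s ≥ 6. First s ≥ 6 with gcd(s, 75) = 1 is s = 7. Thus x = 57·7 = 399.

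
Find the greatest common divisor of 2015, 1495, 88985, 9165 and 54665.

gcd(2015, 1495): 2015 = 1·1495 + 520; 1495 = 2·520 + 455; 520 = 1·455 + 65; 455 = 7·65 + 0 → 65
gcd(65, 88985): 88985 = 1369·65 + 0 → 65
gcd(65, 9165): 9165 = 141·65 + 0 → 65
gcd(65, 54665): 54665 = 841·65 + 0 → 65

65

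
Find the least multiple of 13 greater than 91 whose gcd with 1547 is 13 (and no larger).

104

1547 = 13·119. Any k with gcd(k, 1547) = 13 is a multiple of 13, say 13s, with s coprime to 119.
Need s > 91/13, so s ≥ 8. First s ≥ 8 with gcd(s, 119) = 1 is s = 8. Thus k = 13·8 = 104.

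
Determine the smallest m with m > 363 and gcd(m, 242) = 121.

605

242 = 121·2. Any m with gcd(m, 242) = 121 is a multiple of 121, say 121s, with s coprime to 2.
Need s > 363/121, so s ≥ 4. First s ≥ 4 with gcd(s, 2) = 1 is s = 5. Thus m = 121·5 = 605.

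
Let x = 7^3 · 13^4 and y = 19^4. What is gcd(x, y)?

min exponent per shared prime: (none) = 1

1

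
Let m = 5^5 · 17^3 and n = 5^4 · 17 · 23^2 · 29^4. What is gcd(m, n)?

min exponent per shared prime: 5^4 · 17 = 10625

10625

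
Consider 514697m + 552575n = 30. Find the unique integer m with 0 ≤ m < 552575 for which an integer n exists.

338915

Euclid: 552575 = 1·514697 + 37878; 514697 = 13·37878 + 22283; 37878 = 1·22283 + 15595; 22283 = 1·15595 + 6688; 15595 = 2·6688 + 2219; 6688 = 3·2219 + 31; 2219 = 71·31 + 18; 31 = 1·18 + 13; 18 = 1·13 + 5; 13 = 2·5 + 3; 5 = 1·3 + 2; 3 = 1·2 + 1; 2 = 2·1 + 0 → gcd = 1; 30 = 1·30.
Back-substitution yields 514697·(213908) + 552575·(-199245) = 1, so one solution is m = 213908·30 = 6417240, n = -199245·30 = -5977350.
Solutions in m differ by 552575/1 = 552575; the one in [0, 552575) is 6417240 mod 552575 = 338915.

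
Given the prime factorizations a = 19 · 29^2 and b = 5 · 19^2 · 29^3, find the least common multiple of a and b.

max exponent per prime: 5 · 19^2 · 29^3 = 44022145

44022145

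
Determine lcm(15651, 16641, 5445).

lcm(15651, 16641) = 15651·16641/gcd = 260448291/9 = 28938699
lcm(28938699, 5445) = 28938699·5445/gcd = 157571216055/9 = 17507912895

17507912895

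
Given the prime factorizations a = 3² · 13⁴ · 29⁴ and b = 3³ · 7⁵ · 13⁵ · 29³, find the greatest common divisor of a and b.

6269168061

min exponent per shared prime: 3² · 13⁴ · 29³ = 6269168061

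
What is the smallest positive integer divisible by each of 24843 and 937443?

45934707

24843 = 3 · 7² · 13²; 937443 = 3 · 13² · 43²
max exponents: 3 · 7² · 13² · 43² = 45934707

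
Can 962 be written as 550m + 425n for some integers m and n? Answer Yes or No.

By Bézout, 550m + 425n = 962 has integer solutions iff gcd(550, 425) | 962.
Euclid: 550 = 1·425 + 125; 425 = 3·125 + 50; 125 = 2·50 + 25; 50 = 2·25 + 0. gcd = 25; 962 mod 25 = 12. No.

No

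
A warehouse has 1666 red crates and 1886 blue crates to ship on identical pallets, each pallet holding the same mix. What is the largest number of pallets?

Euclid: 1886 = 1·1666 + 220; 1666 = 7·220 + 126; 220 = 1·126 + 94; 126 = 1·94 + 32; 94 = 2·32 + 30; 32 = 1·30 + 2; 30 = 15·2 + 0. Last nonzero remainder: 2.

2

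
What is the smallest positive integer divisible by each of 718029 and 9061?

gcd first: 718029 = 79·9061 + 2210; 9061 = 4·2210 + 221; 2210 = 10·221 + 0 → gcd = 221
lcm = 718029·9061/gcd = 6506060769/221 = 29439189

29439189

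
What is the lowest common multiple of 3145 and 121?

380545

3145 = 5 · 17 · 37; 121 = 11²
max exponents: 5 · 11² · 17 · 37 = 380545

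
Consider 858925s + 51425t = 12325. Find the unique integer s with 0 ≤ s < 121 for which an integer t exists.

16

gcd(858925, 51425) = 425 (Euclid: 858925 = 16·51425 + 36125; 51425 = 1·36125 + 15300; 36125 = 2·15300 + 5525; 15300 = 2·5525 + 4250; 5525 = 1·4250 + 1275; 4250 = 3·1275 + 425; 1275 = 3·425 + 0), and 425 | 12325.
Extended Euclid: 858925·(-37) + 51425·(618) = 425. Scale by 29: s₀ = -1073.
General solution s = s₀ + 121k; reducing mod 121 gives s = 16 (and t = -267).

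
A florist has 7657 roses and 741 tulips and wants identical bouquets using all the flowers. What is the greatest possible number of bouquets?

7657 = 13 · 19 · 31
741 = 3 · 13 · 19
Common: 13 · 19 = 247

247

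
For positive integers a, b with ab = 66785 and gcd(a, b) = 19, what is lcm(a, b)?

For any two positive integers, gcd × lcm equals their product. Hence lcm = 66785 / 19 = 3515.

3515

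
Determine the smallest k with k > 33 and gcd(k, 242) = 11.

242 = 11·22. Any k with gcd(k, 242) = 11 is a multiple of 11, say 11s, with s coprime to 22.
Need s > 33/11, so s ≥ 4. First s ≥ 4 with gcd(s, 22) = 1 is s = 5. Thus k = 11·5 = 55.

55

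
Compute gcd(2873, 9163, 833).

17

2873 = 13² · 17; 9163 = 7² · 11 · 17; 833 = 7² · 17
gcd takes min exponent of each prime: 17 = 17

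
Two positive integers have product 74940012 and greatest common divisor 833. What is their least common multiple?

Since gcd(p,q)·lcm(p,q) = pq, lcm = 74940012/833 = 89964.

89964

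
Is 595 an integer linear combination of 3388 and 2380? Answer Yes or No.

gcd(3388, 2380): 3388 = 1·2380 + 1008; 2380 = 2·1008 + 364; 1008 = 2·364 + 280; 364 = 1·280 + 84; 280 = 3·84 + 28; 84 = 3·28 + 0 → 28
28 does not divide 595, so a solution does not exist.

No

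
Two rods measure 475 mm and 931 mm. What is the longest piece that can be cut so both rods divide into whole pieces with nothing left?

Euclid: 931 = 1·475 + 456; 475 = 1·456 + 19; 456 = 24·19 + 0. Last nonzero remainder: 19.

19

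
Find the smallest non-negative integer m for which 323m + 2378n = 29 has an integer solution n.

Euclid: 2378 = 7·323 + 117; 323 = 2·117 + 89; 117 = 1·89 + 28; 89 = 3·28 + 5; 28 = 5·5 + 3; 5 = 1·3 + 2; 3 = 1·2 + 1; 2 = 2·1 + 0 → gcd = 1; 29 = 1·29.
Back-substitution yields 323·(-935) + 2378·(127) = 1, so one solution is m = -935·29 = -27115, n = 127·29 = 3683.
Solutions in m differ by 2378/1 = 2378; the one in [0, 2378) is -27115 mod 2378 = 1421.

1421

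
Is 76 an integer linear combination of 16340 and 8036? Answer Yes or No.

Yes

By Bézout, 16340s − 8036t = 76 has integer solutions iff gcd(16340, 8036) | 76.
Euclid: 16340 = 2·8036 + 268; 8036 = 29·268 + 264; 268 = 1·264 + 4; 264 = 66·4 + 0. gcd = 4; 76 mod 4 = 0. Yes.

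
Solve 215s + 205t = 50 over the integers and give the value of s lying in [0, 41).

Reduce mod 205: 215s ≡ 50 (mod 205). With g = gcd(215, 205) = 5 dividing 50, divide through: 43s ≡ 10 (mod 41).
Since gcd(43, 41) = 1, s ≡ 10·(43)⁻¹ ≡ 5 (mod 41). Smallest non-negative: 5.

5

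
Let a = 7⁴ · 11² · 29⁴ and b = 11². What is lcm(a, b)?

max exponent per prime: 7⁴ · 11² · 29⁴ = 205479983401

205479983401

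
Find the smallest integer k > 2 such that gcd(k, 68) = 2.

6

gcd(k, 68) = 2 forces 2 | k; write k = 2s. Then gcd(2s, 2·34) = 2·gcd(s, 34), so need gcd(s, 34) = 1.
2s > 2 gives s ≥ 2. The least s ≥ 2 coprime to 34 is 3, so k = 2·3 = 6.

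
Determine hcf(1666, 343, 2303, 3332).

gcd(1666, 343): 1666 = 4·343 + 294; 343 = 1·294 + 49; 294 = 6·49 + 0 → 49
gcd(49, 2303): 2303 = 47·49 + 0 → 49
gcd(49, 3332): 3332 = 68·49 + 0 → 49

49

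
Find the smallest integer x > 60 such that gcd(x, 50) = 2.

62

50 = 2·25. Any x with gcd(x, 50) = 2 is a multiple of 2, say 2s, with s coprime to 25.
Need s > 60/2, so s ≥ 31. First s ≥ 31 with gcd(s, 25) = 1 is s = 31. Thus x = 2·31 = 62.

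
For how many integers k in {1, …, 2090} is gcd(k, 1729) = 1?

1729 = 7·13·19. Inclusion–exclusion on these primes:
2090 − ⌊2090/7⌋ − ⌊2090/13⌋ − ⌊2090/19⌋ + ⌊2090/91⌋ + ⌊2090/133⌋ + ⌊2090/247⌋ − ⌊2090/1729⌋ = 1566

1566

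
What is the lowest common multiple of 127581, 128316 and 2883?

5244075645252

lcm(127581, 128316) = 127581·128316/gcd = 16370683596/3 = 5456894532
lcm(5456894532, 2883) = 5456894532·2883/gcd = 15732226935756/3 = 5244075645252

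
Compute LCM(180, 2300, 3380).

180 = 2² · 3² · 5; 2300 = 2² · 5² · 23; 3380 = 2² · 5 · 13²
lcm takes max exponent of each prime: 2² · 3² · 5² · 13² · 23 = 3498300

3498300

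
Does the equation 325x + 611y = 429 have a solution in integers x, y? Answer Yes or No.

By Bézout, 325x + 611y = 429 has integer solutions iff gcd(325, 611) | 429.
Euclid: 611 = 1·325 + 286; 325 = 1·286 + 39; 286 = 7·39 + 13; 39 = 3·13 + 0. gcd = 13; 429 mod 13 = 0. Yes.

Yes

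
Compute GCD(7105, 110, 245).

5

gcd(7105, 110): 7105 = 64·110 + 65; 110 = 1·65 + 45; 65 = 1·45 + 20; 45 = 2·20 + 5; 20 = 4·5 + 0 → 5
gcd(5, 245): 245 = 49·5 + 0 → 5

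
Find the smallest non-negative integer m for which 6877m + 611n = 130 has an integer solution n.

40

gcd(6877, 611) = 13 (Euclid: 6877 = 11·611 + 156; 611 = 3·156 + 143; 156 = 1·143 + 13; 143 = 11·13 + 0), and 13 | 130.
Extended Euclid: 6877·(4) + 611·(-45) = 13. Scale by 10: m₀ = 40.
General solution m = m₀ + 47t; reducing mod 47 gives m = 40 (and n = -450).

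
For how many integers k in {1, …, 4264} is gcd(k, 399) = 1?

399 = 3·7·19. Inclusion–exclusion on these primes:
4264 − ⌊4264/3⌋ − ⌊4264/7⌋ − ⌊4264/19⌋ + ⌊4264/21⌋ + ⌊4264/57⌋ + ⌊4264/133⌋ − ⌊4264/399⌋ = 2309

2309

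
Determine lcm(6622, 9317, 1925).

lcm(6622, 9317) = 6622·9317/gcd = 61697174/77 = 801262
lcm(801262, 1925) = 801262·1925/gcd = 1542429350/77 = 20031550

20031550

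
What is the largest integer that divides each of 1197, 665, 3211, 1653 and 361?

1197 = 3² · 7 · 19; 665 = 5 · 7 · 19; 3211 = 13² · 19; 1653 = 3 · 19 · 29; 361 = 19²
gcd takes min exponent of each prime: 19 = 19

19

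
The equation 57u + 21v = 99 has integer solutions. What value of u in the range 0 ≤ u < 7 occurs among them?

1

gcd(57, 21) = 3 (Euclid: 57 = 2·21 + 15; 21 = 1·15 + 6; 15 = 2·6 + 3; 6 = 2·3 + 0), and 3 | 99.
Extended Euclid: 57·(3) + 21·(-8) = 3. Scale by 33: u₀ = 99.
General solution u = u₀ + 7t; reducing mod 7 gives u = 1 (and v = 2).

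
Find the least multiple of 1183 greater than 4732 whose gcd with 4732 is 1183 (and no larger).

5915

4732 = 1183·4. Any x with gcd(x, 4732) = 1183 is a multiple of 1183, say 1183s, with s coprime to 4.
Need s > 4732/1183, so s ≥ 5. First s ≥ 5 with gcd(s, 4) = 1 is s = 5. Thus x = 1183·5 = 5915.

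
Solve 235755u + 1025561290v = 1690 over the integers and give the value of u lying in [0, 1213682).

530714

Euclid: 1025561290 = 4350·235755 + 27040; 235755 = 8·27040 + 19435; 27040 = 1·19435 + 7605; 19435 = 2·7605 + 4225; 7605 = 1·4225 + 3380; 4225 = 1·3380 + 845; 3380 = 4·845 + 0 → gcd = 845; 1690 = 845·2.
Back-substitution yields 235755·(265357) + 1025561290·(-61) = 845, so one solution is u = 265357·2 = 530714, v = -61·2 = -122.
Solutions in u differ by 1025561290/845 = 1213682; the one in [0, 1213682) is 530714 mod 1213682 = 530714.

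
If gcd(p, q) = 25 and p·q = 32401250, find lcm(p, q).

gcd·lcm = product, so lcm = 32401250/25 = 1296050.

1296050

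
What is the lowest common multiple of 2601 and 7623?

gcd first: 7623 = 2·2601 + 2421; 2601 = 1·2421 + 180; 2421 = 13·180 + 81; 180 = 2·81 + 18; 81 = 4·18 + 9; 18 = 2·9 + 0 → gcd = 9
lcm = 2601·7623/gcd = 19827423/9 = 2203047

2203047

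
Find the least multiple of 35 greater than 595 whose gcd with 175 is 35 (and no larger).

630

gcd(k, 175) = 35 forces 35 | k; write k = 35s. Then gcd(35s, 35·5) = 35·gcd(s, 5), so need gcd(s, 5) = 1.
35s > 595 gives s ≥ 18. The least s ≥ 18 coprime to 5 is 18, so k = 35·18 = 630.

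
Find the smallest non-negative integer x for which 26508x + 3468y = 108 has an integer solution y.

gcd(26508, 3468) = 12 (Euclid: 26508 = 7·3468 + 2232; 3468 = 1·2232 + 1236; 2232 = 1·1236 + 996; 1236 = 1·996 + 240; 996 = 4·240 + 36; 240 = 6·36 + 24; 36 = 1·24 + 12; 24 = 2·12 + 0), and 12 | 108.
Extended Euclid: 26508·(101) + 3468·(-772) = 12. Scale by 9: x₀ = 909.
General solution x = x₀ + 289t; reducing mod 289 gives x = 42 (and y = -321).

42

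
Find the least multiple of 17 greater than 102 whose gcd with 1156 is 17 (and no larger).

119

Multiples of 17 above 102: 17·7, 17·8, … . Need the cofactor coprime to 1156/17 = 68.
Checking s = 7, 8, … the first with gcd(s, 68) = 1 is s = 7, giving 119.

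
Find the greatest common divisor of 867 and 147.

3

867 = 3 · 17²
147 = 3 · 7²
Common: 3 = 3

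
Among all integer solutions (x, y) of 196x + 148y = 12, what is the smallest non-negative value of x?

28

Reduce mod 148: 196x ≡ 12 (mod 148). With g = gcd(196, 148) = 4 dividing 12, divide through: 49x ≡ 3 (mod 37).
Since gcd(49, 37) = 1, x ≡ 3·(49)⁻¹ ≡ 28 (mod 37). Smallest non-negative: 28.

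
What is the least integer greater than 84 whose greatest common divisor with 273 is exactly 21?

Multiples of 21 above 84: 21·5, 21·6, … . Need the cofactor coprime to 273/21 = 13.
Checking s = 5, 6, … the first with gcd(s, 13) = 1 is s = 5, giving 105.

105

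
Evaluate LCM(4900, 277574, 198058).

4900 = 2² · 5² · 7²; 277574 = 2 · 11² · 31 · 37; 198058 = 2 · 7² · 43 · 47
lcm takes max exponent of each prime: 2² · 5² · 7² · 11² · 31 · 37 · 43 · 47 = 1374393782300

1374393782300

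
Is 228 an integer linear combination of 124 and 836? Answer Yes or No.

gcd(124, 836): 836 = 6·124 + 92; 124 = 1·92 + 32; 92 = 2·32 + 28; 32 = 1·28 + 4; 28 = 7·4 + 0 → 4
4 divides 228, so a solution exists.

Yes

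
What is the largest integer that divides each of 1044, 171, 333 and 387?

gcd(1044, 171): 1044 = 6·171 + 18; 171 = 9·18 + 9; 18 = 2·9 + 0 → 9
gcd(9, 333): 333 = 37·9 + 0 → 9
gcd(9, 387): 387 = 43·9 + 0 → 9

9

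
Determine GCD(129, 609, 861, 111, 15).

3

129 = 3 · 43; 609 = 3 · 7 · 29; 861 = 3 · 7 · 41; 111 = 3 · 37; 15 = 3 · 5
gcd takes min exponent of each prime: 3 = 3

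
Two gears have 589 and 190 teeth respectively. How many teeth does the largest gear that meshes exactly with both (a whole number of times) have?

19

589 = 19 · 31
190 = 2 · 5 · 19
Common: 19 = 19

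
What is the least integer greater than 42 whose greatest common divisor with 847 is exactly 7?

Multiples of 7 above 42: 7·7, 7·8, … . Need the cofactor coprime to 847/7 = 121.
Checking s = 7, 8, … the first with gcd(s, 121) = 1 is s = 7, giving 49.

49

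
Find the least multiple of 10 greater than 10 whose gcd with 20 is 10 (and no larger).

30

20 = 10·2. Any t with gcd(t, 20) = 10 is a multiple of 10, say 10s, with s coprime to 2.
Need s > 10/10, so s ≥ 2. First s ≥ 2 with gcd(s, 2) = 1 is s = 3. Thus t = 10·3 = 30.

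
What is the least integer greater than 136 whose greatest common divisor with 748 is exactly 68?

204

gcd(t, 748) = 68 forces 68 | t; write t = 68s. Then gcd(68s, 68·11) = 68·gcd(s, 11), so need gcd(s, 11) = 1.
68s > 136 gives s ≥ 3. The least s ≥ 3 coprime to 11 is 3, so t = 68·3 = 204.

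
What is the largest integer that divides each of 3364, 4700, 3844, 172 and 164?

gcd(3364, 4700): 4700 = 1·3364 + 1336; 3364 = 2·1336 + 692; 1336 = 1·692 + 644; 692 = 1·644 + 48; 644 = 13·48 + 20; 48 = 2·20 + 8; 20 = 2·8 + 4; 8 = 2·4 + 0 → 4
gcd(4, 3844): 3844 = 961·4 + 0 → 4
gcd(4, 172): 172 = 43·4 + 0 → 4
gcd(4, 164): 164 = 41·4 + 0 → 4

4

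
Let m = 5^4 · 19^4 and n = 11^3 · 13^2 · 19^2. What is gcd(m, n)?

min exponent per shared prime: 19^2 = 361

361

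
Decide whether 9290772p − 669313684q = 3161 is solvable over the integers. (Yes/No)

By Bézout, 9290772p − 669313684q = 3161 has integer solutions iff gcd(9290772, 669313684) | 3161.
Euclid: 669313684 = 72·9290772 + 378100; 9290772 = 24·378100 + 216372; 378100 = 1·216372 + 161728; 216372 = 1·161728 + 54644; 161728 = 2·54644 + 52440; 54644 = 1·52440 + 2204; 52440 = 23·2204 + 1748; 2204 = 1·1748 + 456; 1748 = 3·456 + 380; 456 = 1·380 + 76; 380 = 5·76 + 0. gcd = 76; 3161 mod 76 = 45. No.

No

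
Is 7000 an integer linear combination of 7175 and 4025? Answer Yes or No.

By Bézout, 7175m + 4025n = 7000 has integer solutions iff gcd(7175, 4025) | 7000.
Euclid: 7175 = 1·4025 + 3150; 4025 = 1·3150 + 875; 3150 = 3·875 + 525; 875 = 1·525 + 350; 525 = 1·350 + 175; 350 = 2·175 + 0. gcd = 175; 7000 mod 175 = 0. Yes.

Yes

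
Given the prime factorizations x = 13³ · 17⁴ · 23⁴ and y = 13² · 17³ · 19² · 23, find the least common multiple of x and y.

max exponent per prime: 13³ · 17⁴ · 19² · 23⁴ = 18537206521891837

18537206521891837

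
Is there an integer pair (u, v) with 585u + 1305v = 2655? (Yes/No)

By Bézout, 585u + 1305v = 2655 has integer solutions iff gcd(585, 1305) | 2655.
Euclid: 1305 = 2·585 + 135; 585 = 4·135 + 45; 135 = 3·45 + 0. gcd = 45; 2655 mod 45 = 0. Yes.

Yes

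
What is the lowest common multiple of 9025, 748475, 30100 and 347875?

646690019475500

9025 = 5² · 19²; 748475 = 5² · 7² · 13 · 47; 30100 = 2² · 5² · 7 · 43; 347875 = 5³ · 11² · 23
lcm takes max exponent of each prime: 2² · 5³ · 7² · 11² · 13 · 19² · 23 · 43 · 47 = 646690019475500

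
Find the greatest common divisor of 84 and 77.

84 = 2² · 3 · 7
77 = 7 · 11
Common: 7 = 7

7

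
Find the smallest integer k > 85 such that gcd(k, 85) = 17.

102

gcd(k, 85) = 17 forces 17 | k; write k = 17s. Then gcd(17s, 17·5) = 17·gcd(s, 5), so need gcd(s, 5) = 1.
17s > 85 gives s ≥ 6. The least s ≥ 6 coprime to 5 is 6, so k = 17·6 = 102.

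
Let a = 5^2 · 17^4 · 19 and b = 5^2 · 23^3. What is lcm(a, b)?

max exponent per prime: 5^2 · 17^4 · 19 · 23^3 = 482695003325

482695003325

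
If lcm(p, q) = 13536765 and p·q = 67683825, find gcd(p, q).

5

From gcd × lcm = pq: gcd = 67683825 / 13536765 = 5.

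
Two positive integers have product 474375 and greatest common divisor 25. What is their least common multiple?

For any two positive integers, gcd × lcm equals their product. Hence lcm = 474375 / 25 = 18975.

18975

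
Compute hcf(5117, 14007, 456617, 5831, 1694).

gcd(5117, 14007): 14007 = 2·5117 + 3773; 5117 = 1·3773 + 1344; 3773 = 2·1344 + 1085; 1344 = 1·1085 + 259; 1085 = 4·259 + 49; 259 = 5·49 + 14; 49 = 3·14 + 7; 14 = 2·7 + 0 → 7
gcd(7, 456617): 456617 = 65231·7 + 0 → 7
gcd(7, 5831): 5831 = 833·7 + 0 → 7
gcd(7, 1694): 1694 = 242·7 + 0 → 7

7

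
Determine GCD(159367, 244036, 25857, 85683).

159367 = 13² · 23 · 41; 244036 = 2² · 13² · 19²; 25857 = 3² · 13² · 17; 85683 = 3 · 13⁴
gcd takes min exponent of each prime: 13² = 169

169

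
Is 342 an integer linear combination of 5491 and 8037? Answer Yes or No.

gcd(5491, 8037): 8037 = 1·5491 + 2546; 5491 = 2·2546 + 399; 2546 = 6·399 + 152; 399 = 2·152 + 95; 152 = 1·95 + 57; 95 = 1·57 + 38; 57 = 1·38 + 19; 38 = 2·19 + 0 → 19
19 divides 342, so a solution exists.

Yes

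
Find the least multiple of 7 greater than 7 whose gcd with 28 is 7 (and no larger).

21

gcd(k, 28) = 7 forces 7 | k; write k = 7s. Then gcd(7s, 7·4) = 7·gcd(s, 4), so need gcd(s, 4) = 1.
7s > 7 gives s ≥ 2. The least s ≥ 2 coprime to 4 is 3, so k = 7·3 = 21.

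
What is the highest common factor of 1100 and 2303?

Euclid: 2303 = 2·1100 + 103; 1100 = 10·103 + 70; 103 = 1·70 + 33; 70 = 2·33 + 4; 33 = 8·4 + 1; 4 = 4·1 + 0. Last nonzero remainder: 1.

1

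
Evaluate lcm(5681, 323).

gcd first: 5681 = 17·323 + 190; 323 = 1·190 + 133; 190 = 1·133 + 57; 133 = 2·57 + 19; 57 = 3·19 + 0 → gcd = 19
lcm = 5681·323/gcd = 1834963/19 = 96577

96577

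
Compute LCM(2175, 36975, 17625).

8689125

lcm(2175, 36975) = 2175·36975/gcd = 80420625/2175 = 36975
lcm(36975, 17625) = 36975·17625/gcd = 651684375/75 = 8689125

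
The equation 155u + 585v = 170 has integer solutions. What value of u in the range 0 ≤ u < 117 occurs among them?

gcd(155, 585) = 5 (Euclid: 585 = 3·155 + 120; 155 = 1·120 + 35; 120 = 3·35 + 15; 35 = 2·15 + 5; 15 = 3·5 + 0), and 5 | 170.
Extended Euclid: 155·(34) + 585·(-9) = 5. Scale by 34: u₀ = 1156.
General solution u = u₀ + 117t; reducing mod 117 gives u = 103 (and v = -27).

103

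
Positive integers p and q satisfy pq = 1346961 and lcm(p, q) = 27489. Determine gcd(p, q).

From gcd × lcm = pq: gcd = 1346961 / 27489 = 49.

49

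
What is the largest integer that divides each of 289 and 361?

Euclid: 361 = 1·289 + 72; 289 = 4·72 + 1; 72 = 72·1 + 0. Last nonzero remainder: 1.

1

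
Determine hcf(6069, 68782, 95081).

2023

gcd(6069, 68782): 68782 = 11·6069 + 2023; 6069 = 3·2023 + 0 → 2023
gcd(2023, 95081): 95081 = 47·2023 + 0 → 2023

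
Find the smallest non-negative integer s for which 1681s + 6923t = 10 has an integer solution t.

626

Euclid: 6923 = 4·1681 + 199; 1681 = 8·199 + 89; 199 = 2·89 + 21; 89 = 4·21 + 5; 21 = 4·5 + 1; 5 = 5·1 + 0 → gcd = 1; 10 = 1·10.
Back-substitution yields 1681·(-1322) + 6923·(321) = 1, so one solution is s = -1322·10 = -13220, t = 321·10 = 3210.
Solutions in s differ by 6923/1 = 6923; the one in [0, 6923) is -13220 mod 6923 = 626.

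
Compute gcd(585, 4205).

Euclid: 4205 = 7·585 + 110; 585 = 5·110 + 35; 110 = 3·35 + 5; 35 = 7·5 + 0. Last nonzero remainder: 5.

5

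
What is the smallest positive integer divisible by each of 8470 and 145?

245630

gcd first: 8470 = 58·145 + 60; 145 = 2·60 + 25; 60 = 2·25 + 10; 25 = 2·10 + 5; 10 = 2·5 + 0 → gcd = 5
lcm = 8470·145/gcd = 1228150/5 = 245630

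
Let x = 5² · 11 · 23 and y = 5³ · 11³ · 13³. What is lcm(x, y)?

8407095125

max exponent per prime: 5³ · 11³ · 13³ · 23 = 8407095125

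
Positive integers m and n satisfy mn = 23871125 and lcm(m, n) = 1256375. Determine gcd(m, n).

From gcd × lcm = mn: gcd = 23871125 / 1256375 = 19.

19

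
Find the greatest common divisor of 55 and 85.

5

Euclid: 85 = 1·55 + 30; 55 = 1·30 + 25; 30 = 1·25 + 5; 25 = 5·5 + 0. Last nonzero remainder: 5.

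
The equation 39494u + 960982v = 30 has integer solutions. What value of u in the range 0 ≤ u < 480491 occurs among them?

306539

Reduce mod 960982: 39494u ≡ 30 (mod 960982). With g = gcd(39494, 960982) = 2 dividing 30, divide through: 19747u ≡ 15 (mod 480491).
Since gcd(19747, 480491) = 1, u ≡ 15·(19747)⁻¹ ≡ 306539 (mod 480491). Smallest non-negative: 306539.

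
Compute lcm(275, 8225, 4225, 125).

76451375

275 = 5² · 11; 8225 = 5² · 7 · 47; 4225 = 5² · 13²; 125 = 5³
lcm takes max exponent of each prime: 5³ · 7 · 11 · 13² · 47 = 76451375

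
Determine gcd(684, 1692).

36

684 = 2² · 3² · 19
1692 = 2² · 3² · 47
Common: 2² · 3² = 36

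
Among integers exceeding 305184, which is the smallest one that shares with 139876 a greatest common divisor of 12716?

gcd(m, 139876) = 12716 forces 12716 | m; write m = 12716s. Then gcd(12716s, 12716·11) = 12716·gcd(s, 11), so need gcd(s, 11) = 1.
12716s > 305184 gives s ≥ 25. The least s ≥ 25 coprime to 11 is 25, so m = 12716·25 = 317900.

317900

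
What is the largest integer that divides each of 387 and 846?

387 = 3² · 43
846 = 2 · 3² · 47
Common: 3² = 9

9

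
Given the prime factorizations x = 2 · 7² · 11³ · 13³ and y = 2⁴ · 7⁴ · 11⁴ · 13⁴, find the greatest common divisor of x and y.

286572286

min exponent per shared prime: 2 · 7² · 11³ · 13³ = 286572286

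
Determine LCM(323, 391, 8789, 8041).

165154099

323 = 17 · 19; 391 = 17 · 23; 8789 = 11 · 17 · 47; 8041 = 11 · 17 · 43
lcm takes max exponent of each prime: 11 · 17 · 19 · 23 · 43 · 47 = 165154099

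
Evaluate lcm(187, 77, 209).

187 = 11 · 17; 77 = 7 · 11; 209 = 11 · 19
lcm takes max exponent of each prime: 7 · 11 · 17 · 19 = 24871

24871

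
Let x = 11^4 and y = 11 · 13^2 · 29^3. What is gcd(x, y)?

11

min exponent per shared prime: 11 = 11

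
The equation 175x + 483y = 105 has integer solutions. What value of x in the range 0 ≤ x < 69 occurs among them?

gcd(175, 483) = 7 (Euclid: 483 = 2·175 + 133; 175 = 1·133 + 42; 133 = 3·42 + 7; 42 = 6·7 + 0), and 7 | 105.
Extended Euclid: 175·(-11) + 483·(4) = 7. Scale by 15: x₀ = -165.
General solution x = x₀ + 69t; reducing mod 69 gives x = 42 (and y = -15).

42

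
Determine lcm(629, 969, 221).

629 = 17 · 37; 969 = 3 · 17 · 19; 221 = 13 · 17
lcm takes max exponent of each prime: 3 · 13 · 17 · 19 · 37 = 466089

466089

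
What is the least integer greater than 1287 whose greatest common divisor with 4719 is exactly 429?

Multiples of 429 above 1287: 429·4, 429·5, … . Need the cofactor coprime to 4719/429 = 11.
Checking s = 4, 5, … the first with gcd(s, 11) = 1 is s = 4, giving 1716.

1716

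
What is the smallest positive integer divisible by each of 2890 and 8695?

gcd first: 8695 = 3·2890 + 25; 2890 = 115·25 + 15; 25 = 1·15 + 10; 15 = 1·10 + 5; 10 = 2·5 + 0 → gcd = 5
lcm = 2890·8695/gcd = 25128550/5 = 5025710

5025710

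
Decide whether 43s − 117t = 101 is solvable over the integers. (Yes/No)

By Bézout, 43s − 117t = 101 has integer solutions iff gcd(43, 117) | 101.
Euclid: 117 = 2·43 + 31; 43 = 1·31 + 12; 31 = 2·12 + 7; 12 = 1·7 + 5; 7 = 1·5 + 2; 5 = 2·2 + 1; 2 = 2·1 + 0. gcd = 1; 101 mod 1 = 0. Yes.

Yes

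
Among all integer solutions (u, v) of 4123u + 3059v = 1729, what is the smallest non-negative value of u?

gcd(4123, 3059) = 133 (Euclid: 4123 = 1·3059 + 1064; 3059 = 2·1064 + 931; 1064 = 1·931 + 133; 931 = 7·133 + 0), and 133 | 1729.
Extended Euclid: 4123·(3) + 3059·(-4) = 133. Scale by 13: u₀ = 39.
General solution u = u₀ + 23t; reducing mod 23 gives u = 16 (and v = -21).

16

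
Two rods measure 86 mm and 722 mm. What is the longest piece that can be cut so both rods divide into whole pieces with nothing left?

2

Euclid: 722 = 8·86 + 34; 86 = 2·34 + 18; 34 = 1·18 + 16; 18 = 1·16 + 2; 16 = 8·2 + 0. Last nonzero remainder: 2.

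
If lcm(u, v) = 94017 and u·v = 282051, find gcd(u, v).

From gcd × lcm = uv: gcd = 282051 / 94017 = 3.

3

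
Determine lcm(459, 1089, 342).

459 = 3³ · 17; 1089 = 3² · 11²; 342 = 2 · 3² · 19
lcm takes max exponent of each prime: 2 · 3³ · 11² · 17 · 19 = 2110482

2110482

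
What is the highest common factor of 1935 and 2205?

45

1935 = 3² · 5 · 43
2205 = 3² · 5 · 7²
Common: 3² · 5 = 45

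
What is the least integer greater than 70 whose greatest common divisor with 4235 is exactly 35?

105

Multiples of 35 above 70: 35·3, 35·4, … . Need the cofactor coprime to 4235/35 = 121.
Checking s = 3, 4, … the first with gcd(s, 121) = 1 is s = 3, giving 105.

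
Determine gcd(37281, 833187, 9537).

867

37281 = 3 · 17² · 43; 833187 = 3 · 17² · 31²; 9537 = 3 · 11 · 17²
gcd takes min exponent of each prime: 3 · 17² = 867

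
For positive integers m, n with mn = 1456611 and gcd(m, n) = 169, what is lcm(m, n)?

8619

For any two positive integers, gcd × lcm equals their product. Hence lcm = 1456611 / 169 = 8619.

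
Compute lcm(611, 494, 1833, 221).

1184118

611 = 13 · 47; 494 = 2 · 13 · 19; 1833 = 3 · 13 · 47; 221 = 13 · 17
lcm takes max exponent of each prime: 2 · 3 · 13 · 17 · 19 · 47 = 1184118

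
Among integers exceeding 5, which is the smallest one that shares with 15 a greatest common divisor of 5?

15 = 5·3. Any t with gcd(t, 15) = 5 is a multiple of 5, say 5s, with s coprime to 3.
Need s > 5/5, so s ≥ 2. First s ≥ 2 with gcd(s, 3) = 1 is s = 2. Thus t = 5·2 = 10.

10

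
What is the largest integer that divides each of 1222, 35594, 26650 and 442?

1222 = 2 · 13 · 47; 35594 = 2 · 13 · 37²; 26650 = 2 · 5² · 13 · 41; 442 = 2 · 13 · 17
gcd takes min exponent of each prime: 2 · 13 = 26

26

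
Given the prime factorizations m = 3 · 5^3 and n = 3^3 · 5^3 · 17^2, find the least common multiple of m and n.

975375

max exponent per prime: 3^3 · 5^3 · 17^2 = 975375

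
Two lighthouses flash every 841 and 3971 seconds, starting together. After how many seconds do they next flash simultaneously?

3339611

841 = 29²; 3971 = 11 · 19²
max exponents: 11 · 19² · 29² = 3339611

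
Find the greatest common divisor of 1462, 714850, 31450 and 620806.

gcd(1462, 714850): 714850 = 488·1462 + 1394; 1462 = 1·1394 + 68; 1394 = 20·68 + 34; 68 = 2·34 + 0 → 34
gcd(34, 31450): 31450 = 925·34 + 0 → 34
gcd(34, 620806): 620806 = 18259·34 + 0 → 34

34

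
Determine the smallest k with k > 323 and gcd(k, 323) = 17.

Multiples of 17 above 323: 17·20, 17·21, … . Need the cofactor coprime to 323/17 = 19.
Checking s = 20, 21, … the first with gcd(s, 19) = 1 is s = 20, giving 340.

340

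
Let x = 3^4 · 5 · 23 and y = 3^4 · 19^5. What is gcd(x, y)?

81

min exponent per shared prime: 3^4 = 81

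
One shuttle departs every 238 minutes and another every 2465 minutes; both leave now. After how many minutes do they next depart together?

gcd first: 2465 = 10·238 + 85; 238 = 2·85 + 68; 85 = 1·68 + 17; 68 = 4·17 + 0 → gcd = 17
lcm = 238·2465/gcd = 586670/17 = 34510

34510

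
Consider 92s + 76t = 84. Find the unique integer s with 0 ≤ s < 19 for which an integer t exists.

10

gcd(92, 76) = 4 (Euclid: 92 = 1·76 + 16; 76 = 4·16 + 12; 16 = 1·12 + 4; 12 = 3·4 + 0), and 4 | 84.
Extended Euclid: 92·(5) + 76·(-6) = 4. Scale by 21: s₀ = 105.
General solution s = s₀ + 19k; reducing mod 19 gives s = 10 (and t = -11).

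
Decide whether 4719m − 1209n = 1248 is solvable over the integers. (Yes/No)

By Bézout, 4719m − 1209n = 1248 has integer solutions iff gcd(4719, 1209) | 1248.
Euclid: 4719 = 3·1209 + 1092; 1209 = 1·1092 + 117; 1092 = 9·117 + 39; 117 = 3·39 + 0. gcd = 39; 1248 mod 39 = 0. Yes.

Yes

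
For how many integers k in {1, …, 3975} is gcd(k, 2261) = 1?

Prime factors of 2261: 7, 17, 19. Count integers ≤ 3975 divisible by none of them.
By inclusion–exclusion: 3975 − ⌊3975/7⌋ − ⌊3975/17⌋ − ⌊3975/19⌋ + ⌊3975/119⌋ + ⌊3975/133⌋ + ⌊3975/323⌋ − ⌊3975/2261⌋ = 3039.

3039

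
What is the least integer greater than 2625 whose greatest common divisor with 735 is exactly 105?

2730

Multiples of 105 above 2625: 105·26, 105·27, … . Need the cofactor coprime to 735/105 = 7.
Checking s = 26, 27, … the first with gcd(s, 7) = 1 is s = 26, giving 2730.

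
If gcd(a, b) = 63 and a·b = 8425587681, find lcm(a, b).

For any two positive integers, gcd × lcm equals their product. Hence lcm = 8425587681 / 63 = 133739487.

133739487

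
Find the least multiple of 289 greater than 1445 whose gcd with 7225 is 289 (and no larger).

1734

gcd(k, 7225) = 289 forces 289 | k; write k = 289s. Then gcd(289s, 289·25) = 289·gcd(s, 25), so need gcd(s, 25) = 1.
289s > 1445 gives s ≥ 6. The least s ≥ 6 coprime to 25 is 6, so k = 289·6 = 1734.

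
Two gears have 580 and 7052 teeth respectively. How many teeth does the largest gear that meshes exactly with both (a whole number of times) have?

Euclid: 7052 = 12·580 + 92; 580 = 6·92 + 28; 92 = 3·28 + 8; 28 = 3·8 + 4; 8 = 2·4 + 0. Last nonzero remainder: 4.

4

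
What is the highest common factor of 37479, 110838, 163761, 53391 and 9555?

39

gcd(37479, 110838): 110838 = 2·37479 + 35880; 37479 = 1·35880 + 1599; 35880 = 22·1599 + 702; 1599 = 2·702 + 195; 702 = 3·195 + 117; 195 = 1·117 + 78; 117 = 1·78 + 39; 78 = 2·39 + 0 → 39
gcd(39, 163761): 163761 = 4199·39 + 0 → 39
gcd(39, 53391): 53391 = 1369·39 + 0 → 39
gcd(39, 9555): 9555 = 245·39 + 0 → 39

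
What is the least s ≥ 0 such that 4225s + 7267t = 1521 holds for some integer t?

Reduce mod 7267: 4225s ≡ 1521 (mod 7267). With g = gcd(4225, 7267) = 169 dividing 1521, divide through: 25s ≡ 9 (mod 43).
Since gcd(25, 43) = 1, s ≡ 9·(25)⁻¹ ≡ 21 (mod 43). Smallest non-negative: 21.

21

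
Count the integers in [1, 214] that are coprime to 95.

163

Prime factors of 95: 5, 19. Count integers ≤ 214 divisible by none of them.
By inclusion–exclusion: 214 − ⌊214/5⌋ − ⌊214/19⌋ + ⌊214/95⌋ = 163.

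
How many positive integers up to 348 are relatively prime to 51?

218

51 = 3·17. Inclusion–exclusion on these primes:
348 − ⌊348/3⌋ − ⌊348/17⌋ + ⌊348/51⌋ = 218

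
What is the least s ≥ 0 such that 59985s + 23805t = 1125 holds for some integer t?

481

gcd(59985, 23805) = 45 (Euclid: 59985 = 2·23805 + 12375; 23805 = 1·12375 + 11430; 12375 = 1·11430 + 945; 11430 = 12·945 + 90; 945 = 10·90 + 45; 90 = 2·45 + 0), and 45 | 1125.
Extended Euclid: 59985·(252) + 23805·(-635) = 45. Scale by 25: s₀ = 6300.
General solution s = s₀ + 529k; reducing mod 529 gives s = 481 (and t = -1212).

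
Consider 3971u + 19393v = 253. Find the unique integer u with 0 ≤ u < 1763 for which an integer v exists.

1304

Reduce mod 19393: 3971u ≡ 253 (mod 19393). With g = gcd(3971, 19393) = 11 dividing 253, divide through: 361u ≡ 23 (mod 1763).
Since gcd(361, 1763) = 1, u ≡ 23·(361)⁻¹ ≡ 1304 (mod 1763). Smallest non-negative: 1304.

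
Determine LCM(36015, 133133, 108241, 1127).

4971604923285

lcm(36015, 133133) = 36015·133133/gcd = 4794784995/49 = 97852755
lcm(97852755, 108241) = 97852755·108241/gcd = 10591680053955/49 = 216156735795
lcm(216156735795, 1127) = 216156735795·1127/gcd = 243608641240965/49 = 4971604923285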